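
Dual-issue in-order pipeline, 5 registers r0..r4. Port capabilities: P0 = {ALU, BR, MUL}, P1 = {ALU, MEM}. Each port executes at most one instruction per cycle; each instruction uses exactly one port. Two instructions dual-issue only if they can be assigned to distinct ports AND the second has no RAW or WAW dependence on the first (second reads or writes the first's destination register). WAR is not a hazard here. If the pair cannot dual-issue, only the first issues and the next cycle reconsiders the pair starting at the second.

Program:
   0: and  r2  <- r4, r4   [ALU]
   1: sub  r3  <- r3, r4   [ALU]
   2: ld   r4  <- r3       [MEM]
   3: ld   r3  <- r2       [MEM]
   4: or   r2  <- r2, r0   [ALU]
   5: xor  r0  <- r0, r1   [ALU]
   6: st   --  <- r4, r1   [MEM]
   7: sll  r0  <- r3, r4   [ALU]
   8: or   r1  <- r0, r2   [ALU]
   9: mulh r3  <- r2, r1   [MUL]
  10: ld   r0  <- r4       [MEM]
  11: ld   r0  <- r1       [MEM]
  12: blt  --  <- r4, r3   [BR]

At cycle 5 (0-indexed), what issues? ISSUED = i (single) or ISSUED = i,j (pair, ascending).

ISSUED = 8

t=0 i0&i1:and.ALU;sub.ALU ; dual
t=1 i2:ld.MEM ; no-port MEM/MEM
t=2 i3&i4:ld.MEM;or.ALU ; dual
t=3 i5&i6:xor.ALU;st.MEM ; dual
t=4 i7:sll.ALU ; RAW r0
t=5 i8:or.ALU ; RAW r1
t=6 i9&i10:mulh.MUL;ld.MEM ; dual
t=7 i11&i12:ld.MEM;blt.BR ; dual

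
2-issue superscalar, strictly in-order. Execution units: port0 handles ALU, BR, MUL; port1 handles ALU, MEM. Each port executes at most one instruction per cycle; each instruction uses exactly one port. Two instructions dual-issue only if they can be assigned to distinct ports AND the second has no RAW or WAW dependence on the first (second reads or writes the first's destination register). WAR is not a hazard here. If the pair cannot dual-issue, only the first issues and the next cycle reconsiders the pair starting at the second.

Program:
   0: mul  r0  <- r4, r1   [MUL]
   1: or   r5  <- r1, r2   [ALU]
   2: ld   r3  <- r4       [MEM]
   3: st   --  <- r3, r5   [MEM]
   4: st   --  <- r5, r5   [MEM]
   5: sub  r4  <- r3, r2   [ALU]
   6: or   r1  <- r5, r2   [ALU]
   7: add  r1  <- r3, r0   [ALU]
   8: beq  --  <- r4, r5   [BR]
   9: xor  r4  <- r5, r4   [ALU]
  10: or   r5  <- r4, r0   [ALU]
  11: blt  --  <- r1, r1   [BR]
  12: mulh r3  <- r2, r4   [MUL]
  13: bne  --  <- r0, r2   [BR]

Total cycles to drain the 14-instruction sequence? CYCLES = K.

CYCLES = 10

#0 head=0: mul or i0&i1 2-wide
#1 head=2: ld i2 no-port MEM/MEM
#2 head=3: st i3 no-port MEM/MEM
#3 head=4: st sub i4&i5 2-wide
#4 head=6: or i6 WAW r1
#5 head=7: add beq i7&i8 2-wide
#6 head=9: xor i9 RAW r4
#7 head=10: or blt i10&i11 2-wide
#8 head=12: mulh i12 no-port MUL/BR
#9 head=13: bne i13 tail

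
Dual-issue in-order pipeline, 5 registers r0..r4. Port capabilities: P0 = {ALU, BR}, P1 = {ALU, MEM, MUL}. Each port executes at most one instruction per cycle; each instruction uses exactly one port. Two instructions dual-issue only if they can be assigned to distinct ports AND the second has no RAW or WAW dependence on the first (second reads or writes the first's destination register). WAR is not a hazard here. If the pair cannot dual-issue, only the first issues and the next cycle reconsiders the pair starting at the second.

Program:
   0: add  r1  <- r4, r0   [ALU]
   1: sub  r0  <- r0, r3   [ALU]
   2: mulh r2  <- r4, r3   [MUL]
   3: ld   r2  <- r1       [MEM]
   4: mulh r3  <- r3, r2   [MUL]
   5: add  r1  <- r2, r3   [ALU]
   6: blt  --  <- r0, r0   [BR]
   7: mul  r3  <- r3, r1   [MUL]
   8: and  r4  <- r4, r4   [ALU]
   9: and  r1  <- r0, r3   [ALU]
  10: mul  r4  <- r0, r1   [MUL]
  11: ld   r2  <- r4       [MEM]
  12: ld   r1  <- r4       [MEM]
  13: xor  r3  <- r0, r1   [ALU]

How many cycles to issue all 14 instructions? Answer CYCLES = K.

c0: i0/i1 add/sub  2-wide
c1: i2 mulh  no-port MUL/MEM
c2: i3 ld  no-port MEM/MUL
c3: i4 mulh  RAW r3
c4: i5/i6 add/blt  2-wide
c5: i7/i8 mul/and  2-wide
c6: i9 and  RAW r1
c7: i10 mul  no-port MUL/MEM
c8: i11 ld  no-port MEM/MEM
c9: i12 ld  RAW r1
c10: i13 xor  tail

CYCLES = 11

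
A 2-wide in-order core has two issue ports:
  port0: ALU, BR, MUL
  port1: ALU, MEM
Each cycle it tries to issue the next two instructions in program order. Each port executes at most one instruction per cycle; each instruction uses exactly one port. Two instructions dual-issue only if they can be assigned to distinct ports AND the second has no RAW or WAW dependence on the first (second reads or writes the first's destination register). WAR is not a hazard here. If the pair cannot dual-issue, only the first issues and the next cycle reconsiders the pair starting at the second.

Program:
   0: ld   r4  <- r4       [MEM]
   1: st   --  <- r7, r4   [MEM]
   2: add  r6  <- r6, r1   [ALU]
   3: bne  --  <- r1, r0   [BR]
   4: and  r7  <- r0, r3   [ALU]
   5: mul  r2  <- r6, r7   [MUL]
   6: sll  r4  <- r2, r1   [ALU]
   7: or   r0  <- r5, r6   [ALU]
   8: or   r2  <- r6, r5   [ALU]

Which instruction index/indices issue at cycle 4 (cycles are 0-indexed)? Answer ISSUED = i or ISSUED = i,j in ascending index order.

ISSUED = 6,7

0. ld @i0  | no-port MEM/MEM
1. st;add @i1,i2  | dual
2. bne;and @i3,i4  | dual
3. mul @i5  | RAW r2
4. sll;or @i6,i7  | dual
5. or @i8  | tail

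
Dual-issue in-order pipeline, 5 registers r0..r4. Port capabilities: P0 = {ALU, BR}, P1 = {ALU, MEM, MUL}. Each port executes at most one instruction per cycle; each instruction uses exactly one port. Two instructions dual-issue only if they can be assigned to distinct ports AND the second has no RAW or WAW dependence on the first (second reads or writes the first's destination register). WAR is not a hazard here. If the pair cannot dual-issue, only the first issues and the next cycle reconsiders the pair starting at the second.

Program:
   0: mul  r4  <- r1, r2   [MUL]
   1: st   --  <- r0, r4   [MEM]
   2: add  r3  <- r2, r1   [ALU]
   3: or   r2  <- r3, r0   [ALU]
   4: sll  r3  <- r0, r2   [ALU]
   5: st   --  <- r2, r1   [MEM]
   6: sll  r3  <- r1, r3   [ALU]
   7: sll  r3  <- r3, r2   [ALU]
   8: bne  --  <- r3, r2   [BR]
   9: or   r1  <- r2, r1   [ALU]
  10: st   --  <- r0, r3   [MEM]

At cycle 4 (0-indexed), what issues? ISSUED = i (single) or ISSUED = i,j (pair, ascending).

ISSUED = 6

t=0 i0:mul.MUL ; no-port MUL/MEM
t=1 i1/i2:st.MEM add.ALU ; pair
t=2 i3:or.ALU ; RAW r2
t=3 i4/i5:sll.ALU st.MEM ; pair
t=4 i6:sll.ALU ; RAW+WAW r3
t=5 i7:sll.ALU ; RAW r3
t=6 i8/i9:bne.BR or.ALU ; pair
t=7 i10:st.MEM ; tail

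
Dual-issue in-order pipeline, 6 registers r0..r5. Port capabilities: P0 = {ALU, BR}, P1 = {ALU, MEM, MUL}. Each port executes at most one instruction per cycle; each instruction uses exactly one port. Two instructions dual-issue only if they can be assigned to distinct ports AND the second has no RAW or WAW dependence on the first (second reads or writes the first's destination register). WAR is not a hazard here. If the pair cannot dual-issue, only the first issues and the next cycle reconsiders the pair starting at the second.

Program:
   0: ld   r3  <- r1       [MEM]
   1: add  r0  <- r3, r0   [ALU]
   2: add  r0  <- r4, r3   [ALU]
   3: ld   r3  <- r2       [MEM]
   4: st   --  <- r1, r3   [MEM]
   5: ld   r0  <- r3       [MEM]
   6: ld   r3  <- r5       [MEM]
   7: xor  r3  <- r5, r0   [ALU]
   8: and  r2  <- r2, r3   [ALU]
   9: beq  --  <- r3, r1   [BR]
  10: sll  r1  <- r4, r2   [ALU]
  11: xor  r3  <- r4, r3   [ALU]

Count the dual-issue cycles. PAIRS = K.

  cy0 -> i0 (ld.MEM) RAW r3
  cy1 -> i1 (add.ALU) WAW r0
  cy2 -> i2/i3 (add.ALU+ld.MEM) pair
  cy3 -> i4 (st.MEM) no-port MEM/MEM
  cy4 -> i5 (ld.MEM) no-port MEM/MEM
  cy5 -> i6 (ld.MEM) WAW r3
  cy6 -> i7 (xor.ALU) RAW r3
  cy7 -> i8/i9 (and.ALU+beq.BR) pair
  cy8 -> i10/i11 (sll.ALU+xor.ALU) pair

PAIRS = 3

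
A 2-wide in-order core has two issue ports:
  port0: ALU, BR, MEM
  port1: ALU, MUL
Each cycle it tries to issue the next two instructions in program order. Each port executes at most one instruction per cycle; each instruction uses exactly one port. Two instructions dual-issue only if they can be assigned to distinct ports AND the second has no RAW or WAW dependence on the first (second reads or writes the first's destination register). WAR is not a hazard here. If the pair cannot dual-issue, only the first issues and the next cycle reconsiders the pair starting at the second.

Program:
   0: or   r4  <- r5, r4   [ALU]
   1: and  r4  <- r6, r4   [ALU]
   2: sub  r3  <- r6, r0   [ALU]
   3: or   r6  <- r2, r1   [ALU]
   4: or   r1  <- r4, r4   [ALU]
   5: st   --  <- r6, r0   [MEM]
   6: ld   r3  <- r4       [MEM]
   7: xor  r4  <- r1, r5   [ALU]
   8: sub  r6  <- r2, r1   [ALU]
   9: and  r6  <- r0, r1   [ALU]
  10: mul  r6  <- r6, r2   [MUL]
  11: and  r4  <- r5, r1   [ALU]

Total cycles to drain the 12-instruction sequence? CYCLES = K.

CYCLES = 8

  cy0 -> i0 (or) RAW+WAW r4
  cy1 -> i1+i2 (and+sub) 2-wide
  cy2 -> i3+i4 (or+or) 2-wide
  cy3 -> i5 (st) no-port MEM/MEM
  cy4 -> i6+i7 (ld+xor) 2-wide
  cy5 -> i8 (sub) WAW r6
  cy6 -> i9 (and) RAW+WAW r6
  cy7 -> i10+i11 (mul+and) 2-wide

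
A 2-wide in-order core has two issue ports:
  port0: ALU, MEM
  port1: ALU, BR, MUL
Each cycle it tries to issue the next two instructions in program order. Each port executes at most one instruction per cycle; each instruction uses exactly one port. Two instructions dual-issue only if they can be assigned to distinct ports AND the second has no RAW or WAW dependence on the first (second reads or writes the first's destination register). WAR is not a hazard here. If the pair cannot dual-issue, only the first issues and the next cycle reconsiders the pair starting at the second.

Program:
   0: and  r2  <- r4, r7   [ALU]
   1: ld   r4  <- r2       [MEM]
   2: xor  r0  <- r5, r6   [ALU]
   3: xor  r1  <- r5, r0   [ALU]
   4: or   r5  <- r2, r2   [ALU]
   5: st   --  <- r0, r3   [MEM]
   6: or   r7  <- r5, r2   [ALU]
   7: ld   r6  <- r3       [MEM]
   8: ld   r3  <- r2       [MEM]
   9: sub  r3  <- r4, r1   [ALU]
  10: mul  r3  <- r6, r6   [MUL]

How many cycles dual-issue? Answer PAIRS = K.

PAIRS = 3

t=0 i0:and ; RAW r2
t=1 i1+i2:ld+xor ; dual
t=2 i3+i4:xor+or ; dual
t=3 i5+i6:st+or ; dual
t=4 i7:ld ; no-port MEM/MEM
t=5 i8:ld ; WAW r3
t=6 i9:sub ; WAW r3
t=7 i10:mul ; tail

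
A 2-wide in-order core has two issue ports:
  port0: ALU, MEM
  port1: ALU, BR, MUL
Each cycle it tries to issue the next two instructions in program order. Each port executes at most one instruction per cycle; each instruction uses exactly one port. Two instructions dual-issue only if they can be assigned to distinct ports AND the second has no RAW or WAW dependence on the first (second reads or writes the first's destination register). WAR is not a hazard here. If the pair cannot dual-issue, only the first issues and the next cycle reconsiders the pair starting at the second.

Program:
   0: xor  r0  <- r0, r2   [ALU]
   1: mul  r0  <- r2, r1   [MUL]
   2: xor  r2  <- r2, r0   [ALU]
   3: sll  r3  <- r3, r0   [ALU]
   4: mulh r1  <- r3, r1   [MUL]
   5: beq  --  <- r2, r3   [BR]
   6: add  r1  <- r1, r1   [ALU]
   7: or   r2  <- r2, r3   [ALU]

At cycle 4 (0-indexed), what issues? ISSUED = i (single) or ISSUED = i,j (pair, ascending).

t=0 i0:xor.ALU ; WAW r0
t=1 i1:mul.MUL ; RAW r0
t=2 i2&i3:xor.ALU/sll.ALU ; dual
t=3 i4:mulh.MUL ; no-port MUL/BR
t=4 i5&i6:beq.BR/add.ALU ; dual
t=5 i7:or.ALU ; tail

ISSUED = 5,6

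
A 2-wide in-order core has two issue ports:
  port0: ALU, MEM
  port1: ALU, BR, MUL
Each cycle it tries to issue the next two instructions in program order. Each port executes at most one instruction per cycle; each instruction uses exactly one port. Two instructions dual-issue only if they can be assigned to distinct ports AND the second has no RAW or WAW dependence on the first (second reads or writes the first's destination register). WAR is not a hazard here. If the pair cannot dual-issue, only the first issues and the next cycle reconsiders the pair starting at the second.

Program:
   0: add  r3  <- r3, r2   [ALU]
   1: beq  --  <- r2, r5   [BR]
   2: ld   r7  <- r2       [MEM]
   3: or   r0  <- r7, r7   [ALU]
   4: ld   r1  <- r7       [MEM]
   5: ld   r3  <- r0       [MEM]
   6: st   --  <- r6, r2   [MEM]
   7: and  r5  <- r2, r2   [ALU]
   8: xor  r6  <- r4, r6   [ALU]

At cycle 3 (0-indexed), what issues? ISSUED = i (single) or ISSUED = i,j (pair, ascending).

0. add.ALU;beq.BR @i0&i1  | 2-wide
1. ld.MEM @i2  | RAW r7
2. or.ALU;ld.MEM @i3&i4  | 2-wide
3. ld.MEM @i5  | no-port MEM/MEM
4. st.MEM;and.ALU @i6&i7  | 2-wide
5. xor.ALU @i8  | tail

ISSUED = 5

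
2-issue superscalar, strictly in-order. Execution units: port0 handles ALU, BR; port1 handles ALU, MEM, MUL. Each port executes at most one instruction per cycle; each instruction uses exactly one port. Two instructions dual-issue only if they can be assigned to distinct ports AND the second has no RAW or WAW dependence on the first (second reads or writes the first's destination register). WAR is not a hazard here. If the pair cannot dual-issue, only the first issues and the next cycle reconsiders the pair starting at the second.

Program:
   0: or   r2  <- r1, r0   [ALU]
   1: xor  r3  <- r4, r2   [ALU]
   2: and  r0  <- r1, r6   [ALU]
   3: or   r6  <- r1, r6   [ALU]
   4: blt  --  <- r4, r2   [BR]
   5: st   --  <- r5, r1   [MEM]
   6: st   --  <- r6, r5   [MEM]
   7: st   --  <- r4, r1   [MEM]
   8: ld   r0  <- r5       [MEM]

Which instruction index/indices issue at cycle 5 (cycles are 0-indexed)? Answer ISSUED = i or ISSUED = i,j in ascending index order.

  cy0 -> i0 (or) RAW r2
  cy1 -> i1+i2 (xor;and) pair
  cy2 -> i3+i4 (or;blt) pair
  cy3 -> i5 (st) no-port MEM/MEM
  cy4 -> i6 (st) no-port MEM/MEM
  cy5 -> i7 (st) no-port MEM/MEM
  cy6 -> i8 (ld) tail

ISSUED = 7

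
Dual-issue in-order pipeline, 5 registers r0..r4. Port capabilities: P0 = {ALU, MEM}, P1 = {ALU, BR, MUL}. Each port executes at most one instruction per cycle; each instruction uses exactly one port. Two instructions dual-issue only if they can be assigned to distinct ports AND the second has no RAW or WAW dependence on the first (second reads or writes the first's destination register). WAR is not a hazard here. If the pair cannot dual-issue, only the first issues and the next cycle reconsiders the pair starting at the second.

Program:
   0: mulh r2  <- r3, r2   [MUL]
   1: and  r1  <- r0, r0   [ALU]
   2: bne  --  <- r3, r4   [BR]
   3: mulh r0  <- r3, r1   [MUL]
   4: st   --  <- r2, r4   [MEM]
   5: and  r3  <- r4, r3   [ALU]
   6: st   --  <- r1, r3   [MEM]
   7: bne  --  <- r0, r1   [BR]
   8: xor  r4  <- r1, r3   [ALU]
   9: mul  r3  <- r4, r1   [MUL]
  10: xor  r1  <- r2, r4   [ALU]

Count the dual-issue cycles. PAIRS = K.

PAIRS = 4

t=0 i0+i1:mulh and ; dual
t=1 i2:bne ; no-port BR/MUL
t=2 i3+i4:mulh st ; dual
t=3 i5:and ; RAW r3
t=4 i6+i7:st bne ; dual
t=5 i8:xor ; RAW r4
t=6 i9+i10:mul xor ; dual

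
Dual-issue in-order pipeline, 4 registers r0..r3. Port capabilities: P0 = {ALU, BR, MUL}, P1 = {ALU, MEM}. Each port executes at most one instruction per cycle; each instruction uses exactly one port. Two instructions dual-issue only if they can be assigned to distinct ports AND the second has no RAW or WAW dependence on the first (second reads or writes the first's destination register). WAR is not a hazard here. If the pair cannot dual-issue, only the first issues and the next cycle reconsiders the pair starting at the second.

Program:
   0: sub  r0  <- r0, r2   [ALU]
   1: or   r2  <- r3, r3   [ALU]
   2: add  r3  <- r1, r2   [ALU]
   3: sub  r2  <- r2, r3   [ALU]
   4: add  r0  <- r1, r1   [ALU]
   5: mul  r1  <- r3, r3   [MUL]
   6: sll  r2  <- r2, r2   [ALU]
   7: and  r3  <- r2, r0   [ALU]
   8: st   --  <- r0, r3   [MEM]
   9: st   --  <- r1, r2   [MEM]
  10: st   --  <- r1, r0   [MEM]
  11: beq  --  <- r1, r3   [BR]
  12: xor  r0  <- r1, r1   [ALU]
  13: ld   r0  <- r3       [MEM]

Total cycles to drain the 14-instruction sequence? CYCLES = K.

CYCLES = 10

0. sub+or @i0&i1  | pair
1. add @i2  | RAW r3
2. sub+add @i3&i4  | pair
3. mul+sll @i5&i6  | pair
4. and @i7  | RAW r3
5. st @i8  | no-port MEM/MEM
6. st @i9  | no-port MEM/MEM
7. st+beq @i10&i11  | pair
8. xor @i12  | WAW r0
9. ld @i13  | tail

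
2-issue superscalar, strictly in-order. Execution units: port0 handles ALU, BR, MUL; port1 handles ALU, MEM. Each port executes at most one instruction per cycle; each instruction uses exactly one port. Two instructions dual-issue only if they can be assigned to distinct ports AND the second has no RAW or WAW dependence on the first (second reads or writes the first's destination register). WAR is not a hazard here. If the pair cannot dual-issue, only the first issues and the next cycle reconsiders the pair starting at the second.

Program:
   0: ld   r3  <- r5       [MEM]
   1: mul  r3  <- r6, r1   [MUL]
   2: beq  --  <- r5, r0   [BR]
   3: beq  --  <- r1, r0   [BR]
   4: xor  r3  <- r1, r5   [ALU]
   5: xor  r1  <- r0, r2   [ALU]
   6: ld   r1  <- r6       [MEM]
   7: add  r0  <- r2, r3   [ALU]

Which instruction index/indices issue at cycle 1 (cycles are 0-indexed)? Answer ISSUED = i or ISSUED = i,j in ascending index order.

ISSUED = 1

0. ld.MEM @i0  | WAW r3
1. mul.MUL @i1  | no-port MUL/BR
2. beq.BR @i2  | no-port BR/BR
3. beq.BR;xor.ALU @i3,i4  | pair
4. xor.ALU @i5  | WAW r1
5. ld.MEM;add.ALU @i6,i7  | pair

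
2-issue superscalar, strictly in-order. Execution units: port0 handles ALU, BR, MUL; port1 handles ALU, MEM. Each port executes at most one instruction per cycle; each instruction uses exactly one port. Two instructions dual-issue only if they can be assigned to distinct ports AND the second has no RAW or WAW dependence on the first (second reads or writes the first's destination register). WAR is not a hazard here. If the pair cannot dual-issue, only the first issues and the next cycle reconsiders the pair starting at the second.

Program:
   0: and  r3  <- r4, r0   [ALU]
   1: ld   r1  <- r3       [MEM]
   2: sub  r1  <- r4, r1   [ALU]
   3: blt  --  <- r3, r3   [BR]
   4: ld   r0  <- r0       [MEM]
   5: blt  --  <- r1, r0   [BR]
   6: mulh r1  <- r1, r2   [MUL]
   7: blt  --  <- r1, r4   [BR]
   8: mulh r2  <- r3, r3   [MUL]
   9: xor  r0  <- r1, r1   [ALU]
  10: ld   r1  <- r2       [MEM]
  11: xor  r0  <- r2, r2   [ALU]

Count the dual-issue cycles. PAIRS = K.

#0 head=0: and.ALU i0 RAW r3
#1 head=1: ld.MEM i1 RAW+WAW r1
#2 head=2: sub.ALU+blt.BR i2/i3 dual
#3 head=4: ld.MEM i4 RAW r0
#4 head=5: blt.BR i5 no-port BR/MUL
#5 head=6: mulh.MUL i6 no-port MUL/BR
#6 head=7: blt.BR i7 no-port BR/MUL
#7 head=8: mulh.MUL+xor.ALU i8/i9 dual
#8 head=10: ld.MEM+xor.ALU i10/i11 dual

PAIRS = 3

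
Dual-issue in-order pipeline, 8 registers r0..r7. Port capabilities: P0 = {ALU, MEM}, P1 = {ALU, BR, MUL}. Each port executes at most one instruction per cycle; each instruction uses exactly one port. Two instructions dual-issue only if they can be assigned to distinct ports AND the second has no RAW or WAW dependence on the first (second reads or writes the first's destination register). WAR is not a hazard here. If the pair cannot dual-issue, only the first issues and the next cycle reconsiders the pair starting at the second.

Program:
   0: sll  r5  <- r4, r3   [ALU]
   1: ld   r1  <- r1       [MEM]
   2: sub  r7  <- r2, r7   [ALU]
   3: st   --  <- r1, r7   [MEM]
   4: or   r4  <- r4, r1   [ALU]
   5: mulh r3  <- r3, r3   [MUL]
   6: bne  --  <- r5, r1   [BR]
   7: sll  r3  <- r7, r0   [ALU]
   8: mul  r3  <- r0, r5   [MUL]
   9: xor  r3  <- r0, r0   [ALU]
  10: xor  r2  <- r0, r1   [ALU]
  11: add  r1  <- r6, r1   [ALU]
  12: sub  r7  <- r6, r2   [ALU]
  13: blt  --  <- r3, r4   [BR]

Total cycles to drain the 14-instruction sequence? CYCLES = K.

[0] i0+i1  sll/ld  -- 2-wide
[1] i2  sub  -- RAW r7
[2] i3+i4  st/or  -- 2-wide
[3] i5  mulh  -- no-port MUL/BR
[4] i6+i7  bne/sll  -- 2-wide
[5] i8  mul  -- WAW r3
[6] i9+i10  xor/xor  -- 2-wide
[7] i11+i12  add/sub  -- 2-wide
[8] i13  blt  -- tail

CYCLES = 9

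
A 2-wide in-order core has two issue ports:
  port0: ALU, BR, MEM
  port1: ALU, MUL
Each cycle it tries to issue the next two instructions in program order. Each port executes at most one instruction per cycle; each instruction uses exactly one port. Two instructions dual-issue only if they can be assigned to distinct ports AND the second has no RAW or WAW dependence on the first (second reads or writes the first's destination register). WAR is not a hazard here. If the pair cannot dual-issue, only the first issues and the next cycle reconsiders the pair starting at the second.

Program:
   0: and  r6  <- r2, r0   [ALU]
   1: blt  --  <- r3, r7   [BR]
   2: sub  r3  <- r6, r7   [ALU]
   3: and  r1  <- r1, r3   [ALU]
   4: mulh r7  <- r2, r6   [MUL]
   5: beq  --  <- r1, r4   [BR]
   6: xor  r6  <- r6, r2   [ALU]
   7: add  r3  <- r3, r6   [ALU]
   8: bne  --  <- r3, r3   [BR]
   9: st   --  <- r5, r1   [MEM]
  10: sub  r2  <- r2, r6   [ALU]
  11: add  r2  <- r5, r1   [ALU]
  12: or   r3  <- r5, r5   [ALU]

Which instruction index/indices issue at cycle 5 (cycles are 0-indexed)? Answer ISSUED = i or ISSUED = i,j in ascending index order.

0. and+blt @i0/i1  | dual
1. sub @i2  | RAW r3
2. and+mulh @i3/i4  | dual
3. beq+xor @i5/i6  | dual
4. add @i7  | RAW r3
5. bne @i8  | no-port BR/MEM
6. st+sub @i9/i10  | dual
7. add+or @i11/i12  | dual

ISSUED = 8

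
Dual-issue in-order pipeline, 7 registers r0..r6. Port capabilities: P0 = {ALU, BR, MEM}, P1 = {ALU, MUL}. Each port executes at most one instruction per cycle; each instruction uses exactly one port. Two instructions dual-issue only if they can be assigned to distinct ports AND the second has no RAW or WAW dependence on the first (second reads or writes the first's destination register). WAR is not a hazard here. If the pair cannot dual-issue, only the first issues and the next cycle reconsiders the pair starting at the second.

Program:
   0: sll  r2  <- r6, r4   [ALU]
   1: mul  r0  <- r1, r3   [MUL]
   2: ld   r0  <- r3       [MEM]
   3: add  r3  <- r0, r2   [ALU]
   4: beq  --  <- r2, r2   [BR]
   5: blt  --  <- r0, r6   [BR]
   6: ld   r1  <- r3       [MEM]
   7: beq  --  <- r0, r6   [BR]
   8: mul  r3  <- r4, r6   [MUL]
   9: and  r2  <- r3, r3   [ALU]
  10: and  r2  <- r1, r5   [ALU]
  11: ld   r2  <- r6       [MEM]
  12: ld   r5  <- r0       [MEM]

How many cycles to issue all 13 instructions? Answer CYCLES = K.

  cy0 -> i0+i1 (sll+mul) 2-wide
  cy1 -> i2 (ld) RAW r0
  cy2 -> i3+i4 (add+beq) 2-wide
  cy3 -> i5 (blt) no-port BR/MEM
  cy4 -> i6 (ld) no-port MEM/BR
  cy5 -> i7+i8 (beq+mul) 2-wide
  cy6 -> i9 (and) WAW r2
  cy7 -> i10 (and) WAW r2
  cy8 -> i11 (ld) no-port MEM/MEM
  cy9 -> i12 (ld) tail

CYCLES = 10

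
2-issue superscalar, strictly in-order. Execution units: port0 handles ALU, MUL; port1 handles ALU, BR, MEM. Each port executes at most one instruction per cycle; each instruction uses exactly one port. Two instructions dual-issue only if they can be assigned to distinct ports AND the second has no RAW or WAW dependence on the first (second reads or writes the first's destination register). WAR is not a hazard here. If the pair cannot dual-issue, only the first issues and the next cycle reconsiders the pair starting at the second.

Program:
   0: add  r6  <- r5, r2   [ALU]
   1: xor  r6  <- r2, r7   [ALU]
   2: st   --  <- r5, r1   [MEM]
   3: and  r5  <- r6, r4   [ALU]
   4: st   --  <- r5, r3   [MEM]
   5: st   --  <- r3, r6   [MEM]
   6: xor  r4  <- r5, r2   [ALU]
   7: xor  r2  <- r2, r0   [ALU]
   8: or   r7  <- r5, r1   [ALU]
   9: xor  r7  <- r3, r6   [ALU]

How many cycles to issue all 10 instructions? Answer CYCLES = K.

#0 head=0: add i0 WAW r6
#1 head=1: xor;st i1&i2 2-wide
#2 head=3: and i3 RAW r5
#3 head=4: st i4 no-port MEM/MEM
#4 head=5: st;xor i5&i6 2-wide
#5 head=7: xor;or i7&i8 2-wide
#6 head=9: xor i9 tail

CYCLES = 7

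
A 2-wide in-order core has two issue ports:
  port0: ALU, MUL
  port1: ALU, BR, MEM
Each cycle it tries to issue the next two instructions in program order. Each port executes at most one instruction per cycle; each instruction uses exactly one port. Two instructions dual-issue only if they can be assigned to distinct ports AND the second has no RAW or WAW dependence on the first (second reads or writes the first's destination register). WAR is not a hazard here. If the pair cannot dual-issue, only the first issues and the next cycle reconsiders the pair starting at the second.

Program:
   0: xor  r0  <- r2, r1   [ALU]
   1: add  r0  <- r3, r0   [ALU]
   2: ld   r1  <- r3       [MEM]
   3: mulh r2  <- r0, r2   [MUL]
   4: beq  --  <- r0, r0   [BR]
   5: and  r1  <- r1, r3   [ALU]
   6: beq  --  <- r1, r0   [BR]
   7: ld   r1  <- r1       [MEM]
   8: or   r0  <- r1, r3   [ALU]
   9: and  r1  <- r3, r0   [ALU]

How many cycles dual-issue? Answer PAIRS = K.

  cy0 -> i0 (xor.ALU) RAW+WAW r0
  cy1 -> i1,i2 (add.ALU/ld.MEM) 2-wide
  cy2 -> i3,i4 (mulh.MUL/beq.BR) 2-wide
  cy3 -> i5 (and.ALU) RAW r1
  cy4 -> i6 (beq.BR) no-port BR/MEM
  cy5 -> i7 (ld.MEM) RAW r1
  cy6 -> i8 (or.ALU) RAW r0
  cy7 -> i9 (and.ALU) tail

PAIRS = 2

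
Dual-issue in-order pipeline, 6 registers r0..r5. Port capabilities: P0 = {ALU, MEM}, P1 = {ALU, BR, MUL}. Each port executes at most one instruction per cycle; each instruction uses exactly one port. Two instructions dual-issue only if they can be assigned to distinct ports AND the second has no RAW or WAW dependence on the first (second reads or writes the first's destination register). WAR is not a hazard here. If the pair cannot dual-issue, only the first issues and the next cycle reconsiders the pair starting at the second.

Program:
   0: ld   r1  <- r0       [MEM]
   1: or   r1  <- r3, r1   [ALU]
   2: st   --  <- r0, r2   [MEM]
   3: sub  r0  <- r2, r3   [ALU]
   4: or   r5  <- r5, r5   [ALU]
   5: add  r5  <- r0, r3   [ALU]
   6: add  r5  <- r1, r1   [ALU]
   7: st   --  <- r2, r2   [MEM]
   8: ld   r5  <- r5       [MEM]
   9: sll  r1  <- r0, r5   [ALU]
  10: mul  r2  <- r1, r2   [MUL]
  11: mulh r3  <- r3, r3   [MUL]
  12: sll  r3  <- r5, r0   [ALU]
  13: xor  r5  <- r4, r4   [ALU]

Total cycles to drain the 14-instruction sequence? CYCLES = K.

[0] i0  ld  -- RAW+WAW r1
[1] i1+i2  or st  -- dual
[2] i3+i4  sub or  -- dual
[3] i5  add  -- WAW r5
[4] i6+i7  add st  -- dual
[5] i8  ld  -- RAW r5
[6] i9  sll  -- RAW r1
[7] i10  mul  -- no-port MUL/MUL
[8] i11  mulh  -- WAW r3
[9] i12+i13  sll xor  -- dual

CYCLES = 10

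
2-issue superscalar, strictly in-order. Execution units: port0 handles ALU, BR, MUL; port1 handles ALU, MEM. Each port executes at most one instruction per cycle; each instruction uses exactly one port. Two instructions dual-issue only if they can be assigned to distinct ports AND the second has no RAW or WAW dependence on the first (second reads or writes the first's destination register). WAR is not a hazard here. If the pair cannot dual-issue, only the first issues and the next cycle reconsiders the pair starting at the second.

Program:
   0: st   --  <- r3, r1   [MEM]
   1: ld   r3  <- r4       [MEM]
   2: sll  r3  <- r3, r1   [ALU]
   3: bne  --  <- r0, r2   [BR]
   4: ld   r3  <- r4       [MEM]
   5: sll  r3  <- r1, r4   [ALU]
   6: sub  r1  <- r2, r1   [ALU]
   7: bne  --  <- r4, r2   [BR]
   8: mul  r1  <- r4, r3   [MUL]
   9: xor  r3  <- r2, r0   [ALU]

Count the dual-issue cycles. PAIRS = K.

[0] i0  st  -- no-port MEM/MEM
[1] i1  ld  -- RAW+WAW r3
[2] i2/i3  sll/bne  -- pair
[3] i4  ld  -- WAW r3
[4] i5/i6  sll/sub  -- pair
[5] i7  bne  -- no-port BR/MUL
[6] i8/i9  mul/xor  -- pair

PAIRS = 3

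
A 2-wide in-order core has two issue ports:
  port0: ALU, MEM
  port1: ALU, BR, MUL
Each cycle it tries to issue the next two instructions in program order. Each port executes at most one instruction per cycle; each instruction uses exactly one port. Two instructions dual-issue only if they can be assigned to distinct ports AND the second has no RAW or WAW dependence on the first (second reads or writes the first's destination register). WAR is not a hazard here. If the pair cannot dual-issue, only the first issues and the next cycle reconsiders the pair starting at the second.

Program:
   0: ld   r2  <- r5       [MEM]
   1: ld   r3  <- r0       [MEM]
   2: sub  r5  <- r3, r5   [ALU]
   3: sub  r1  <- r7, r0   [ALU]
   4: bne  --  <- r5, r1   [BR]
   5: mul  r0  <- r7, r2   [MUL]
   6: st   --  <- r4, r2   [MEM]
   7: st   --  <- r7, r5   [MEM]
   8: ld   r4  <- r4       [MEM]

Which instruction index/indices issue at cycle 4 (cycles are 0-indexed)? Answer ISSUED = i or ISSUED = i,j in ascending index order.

ISSUED = 5,6

c0: i0 ld.MEM  no-port MEM/MEM
c1: i1 ld.MEM  RAW r3
c2: i2/i3 sub.ALU/sub.ALU  2-wide
c3: i4 bne.BR  no-port BR/MUL
c4: i5/i6 mul.MUL/st.MEM  2-wide
c5: i7 st.MEM  no-port MEM/MEM
c6: i8 ld.MEM  tail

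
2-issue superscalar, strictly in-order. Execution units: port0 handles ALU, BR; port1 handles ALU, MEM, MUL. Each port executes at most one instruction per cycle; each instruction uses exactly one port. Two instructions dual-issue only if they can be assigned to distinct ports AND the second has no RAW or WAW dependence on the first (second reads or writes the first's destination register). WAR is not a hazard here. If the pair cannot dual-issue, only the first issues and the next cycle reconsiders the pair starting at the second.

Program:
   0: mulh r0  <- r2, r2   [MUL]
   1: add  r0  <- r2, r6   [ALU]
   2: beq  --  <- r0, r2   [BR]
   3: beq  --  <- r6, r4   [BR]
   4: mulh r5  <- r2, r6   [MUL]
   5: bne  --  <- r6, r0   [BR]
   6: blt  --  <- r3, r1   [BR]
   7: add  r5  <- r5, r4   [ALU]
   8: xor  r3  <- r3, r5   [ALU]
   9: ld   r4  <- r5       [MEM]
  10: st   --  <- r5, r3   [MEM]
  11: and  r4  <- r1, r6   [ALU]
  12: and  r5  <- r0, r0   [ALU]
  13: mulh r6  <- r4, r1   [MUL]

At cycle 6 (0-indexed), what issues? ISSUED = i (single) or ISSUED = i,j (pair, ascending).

0. mulh @i0  | WAW r0
1. add @i1  | RAW r0
2. beq @i2  | no-port BR/BR
3. beq/mulh @i3+i4  | 2-wide
4. bne @i5  | no-port BR/BR
5. blt/add @i6+i7  | 2-wide
6. xor/ld @i8+i9  | 2-wide
7. st/and @i10+i11  | 2-wide
8. and/mulh @i12+i13  | 2-wide

ISSUED = 8,9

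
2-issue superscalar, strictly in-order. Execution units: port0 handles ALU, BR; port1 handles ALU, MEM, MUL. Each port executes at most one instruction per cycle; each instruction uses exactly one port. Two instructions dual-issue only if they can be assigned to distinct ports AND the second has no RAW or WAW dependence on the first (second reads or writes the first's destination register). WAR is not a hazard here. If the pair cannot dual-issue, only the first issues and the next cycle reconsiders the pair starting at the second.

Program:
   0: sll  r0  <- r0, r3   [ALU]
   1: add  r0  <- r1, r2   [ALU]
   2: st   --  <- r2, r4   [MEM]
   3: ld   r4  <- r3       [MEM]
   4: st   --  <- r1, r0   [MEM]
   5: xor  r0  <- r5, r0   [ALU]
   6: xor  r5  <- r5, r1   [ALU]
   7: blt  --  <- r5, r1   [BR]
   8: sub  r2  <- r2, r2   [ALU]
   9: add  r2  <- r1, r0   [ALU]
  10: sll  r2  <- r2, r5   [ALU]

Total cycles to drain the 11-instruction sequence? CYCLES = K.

CYCLES = 8

c0: i0 sll.ALU  WAW r0
c1: i1&i2 add.ALU st.MEM  pair
c2: i3 ld.MEM  no-port MEM/MEM
c3: i4&i5 st.MEM xor.ALU  pair
c4: i6 xor.ALU  RAW r5
c5: i7&i8 blt.BR sub.ALU  pair
c6: i9 add.ALU  RAW+WAW r2
c7: i10 sll.ALU  tail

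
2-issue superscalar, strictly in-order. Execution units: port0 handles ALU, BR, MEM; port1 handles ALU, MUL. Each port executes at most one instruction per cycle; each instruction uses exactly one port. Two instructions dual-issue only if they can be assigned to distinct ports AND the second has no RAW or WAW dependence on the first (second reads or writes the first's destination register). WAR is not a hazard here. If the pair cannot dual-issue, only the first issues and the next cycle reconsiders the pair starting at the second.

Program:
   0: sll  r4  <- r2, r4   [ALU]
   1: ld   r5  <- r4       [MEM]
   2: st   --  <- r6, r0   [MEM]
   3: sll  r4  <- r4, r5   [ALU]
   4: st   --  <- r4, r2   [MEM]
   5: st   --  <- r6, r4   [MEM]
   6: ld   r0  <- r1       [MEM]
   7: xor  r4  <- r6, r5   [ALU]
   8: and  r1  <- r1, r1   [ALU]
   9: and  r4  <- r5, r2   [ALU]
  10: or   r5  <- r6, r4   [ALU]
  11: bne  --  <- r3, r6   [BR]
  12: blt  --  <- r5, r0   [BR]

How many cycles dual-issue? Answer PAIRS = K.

PAIRS = 4

[0] i0  sll  -- RAW r4
[1] i1  ld  -- no-port MEM/MEM
[2] i2/i3  st;sll  -- pair
[3] i4  st  -- no-port MEM/MEM
[4] i5  st  -- no-port MEM/MEM
[5] i6/i7  ld;xor  -- pair
[6] i8/i9  and;and  -- pair
[7] i10/i11  or;bne  -- pair
[8] i12  blt  -- tail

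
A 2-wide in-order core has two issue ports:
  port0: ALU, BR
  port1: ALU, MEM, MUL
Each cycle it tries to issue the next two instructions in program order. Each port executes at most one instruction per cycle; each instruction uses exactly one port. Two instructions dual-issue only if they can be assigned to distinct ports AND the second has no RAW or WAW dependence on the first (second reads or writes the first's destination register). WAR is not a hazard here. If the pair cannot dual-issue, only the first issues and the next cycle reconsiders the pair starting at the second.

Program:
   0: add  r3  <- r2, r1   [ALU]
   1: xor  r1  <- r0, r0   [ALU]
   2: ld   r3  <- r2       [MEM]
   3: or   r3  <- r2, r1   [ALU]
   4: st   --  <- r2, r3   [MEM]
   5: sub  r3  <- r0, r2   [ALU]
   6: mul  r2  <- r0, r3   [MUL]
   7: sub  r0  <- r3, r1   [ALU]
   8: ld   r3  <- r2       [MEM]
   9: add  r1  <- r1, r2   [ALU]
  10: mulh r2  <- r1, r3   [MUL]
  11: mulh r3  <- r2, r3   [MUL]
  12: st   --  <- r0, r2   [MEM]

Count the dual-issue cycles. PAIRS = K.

t=0 i0+i1:add+xor ; dual
t=1 i2:ld ; WAW r3
t=2 i3:or ; RAW r3
t=3 i4+i5:st+sub ; dual
t=4 i6+i7:mul+sub ; dual
t=5 i8+i9:ld+add ; dual
t=6 i10:mulh ; no-port MUL/MUL
t=7 i11:mulh ; no-port MUL/MEM
t=8 i12:st ; tail

PAIRS = 4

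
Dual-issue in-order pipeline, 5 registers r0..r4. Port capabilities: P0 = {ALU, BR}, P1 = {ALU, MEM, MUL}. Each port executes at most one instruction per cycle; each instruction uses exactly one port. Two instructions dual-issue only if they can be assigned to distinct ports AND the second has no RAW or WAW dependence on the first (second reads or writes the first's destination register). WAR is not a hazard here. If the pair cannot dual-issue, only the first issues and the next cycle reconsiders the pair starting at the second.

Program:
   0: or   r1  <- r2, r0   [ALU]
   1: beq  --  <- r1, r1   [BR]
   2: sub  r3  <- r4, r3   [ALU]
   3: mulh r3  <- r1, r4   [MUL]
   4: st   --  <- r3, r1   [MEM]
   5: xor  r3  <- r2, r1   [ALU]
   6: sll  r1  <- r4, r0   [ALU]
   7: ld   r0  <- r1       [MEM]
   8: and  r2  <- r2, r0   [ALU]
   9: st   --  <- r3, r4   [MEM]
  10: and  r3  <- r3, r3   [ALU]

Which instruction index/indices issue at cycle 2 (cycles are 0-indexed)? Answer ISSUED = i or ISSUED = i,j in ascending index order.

ISSUED = 3

0. or.ALU @i0  | RAW r1
1. beq.BR/sub.ALU @i1/i2  | 2-wide
2. mulh.MUL @i3  | no-port MUL/MEM
3. st.MEM/xor.ALU @i4/i5  | 2-wide
4. sll.ALU @i6  | RAW r1
5. ld.MEM @i7  | RAW r0
6. and.ALU/st.MEM @i8/i9  | 2-wide
7. and.ALU @i10  | tail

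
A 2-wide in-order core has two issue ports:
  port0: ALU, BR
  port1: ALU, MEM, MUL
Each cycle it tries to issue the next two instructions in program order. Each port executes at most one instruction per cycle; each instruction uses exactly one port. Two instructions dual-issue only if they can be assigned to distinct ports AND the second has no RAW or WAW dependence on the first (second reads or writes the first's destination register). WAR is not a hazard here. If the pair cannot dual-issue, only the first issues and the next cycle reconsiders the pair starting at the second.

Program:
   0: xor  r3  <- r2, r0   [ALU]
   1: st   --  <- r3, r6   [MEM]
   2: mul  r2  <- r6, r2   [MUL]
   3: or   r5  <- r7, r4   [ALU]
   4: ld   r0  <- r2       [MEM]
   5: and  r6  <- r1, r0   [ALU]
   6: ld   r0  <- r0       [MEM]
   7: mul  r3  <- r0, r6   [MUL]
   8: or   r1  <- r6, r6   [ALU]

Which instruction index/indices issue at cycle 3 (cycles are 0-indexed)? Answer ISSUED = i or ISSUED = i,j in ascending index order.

[0] i0  xor  -- RAW r3
[1] i1  st  -- no-port MEM/MUL
[2] i2+i3  mul or  -- 2-wide
[3] i4  ld  -- RAW r0
[4] i5+i6  and ld  -- 2-wide
[5] i7+i8  mul or  -- 2-wide

ISSUED = 4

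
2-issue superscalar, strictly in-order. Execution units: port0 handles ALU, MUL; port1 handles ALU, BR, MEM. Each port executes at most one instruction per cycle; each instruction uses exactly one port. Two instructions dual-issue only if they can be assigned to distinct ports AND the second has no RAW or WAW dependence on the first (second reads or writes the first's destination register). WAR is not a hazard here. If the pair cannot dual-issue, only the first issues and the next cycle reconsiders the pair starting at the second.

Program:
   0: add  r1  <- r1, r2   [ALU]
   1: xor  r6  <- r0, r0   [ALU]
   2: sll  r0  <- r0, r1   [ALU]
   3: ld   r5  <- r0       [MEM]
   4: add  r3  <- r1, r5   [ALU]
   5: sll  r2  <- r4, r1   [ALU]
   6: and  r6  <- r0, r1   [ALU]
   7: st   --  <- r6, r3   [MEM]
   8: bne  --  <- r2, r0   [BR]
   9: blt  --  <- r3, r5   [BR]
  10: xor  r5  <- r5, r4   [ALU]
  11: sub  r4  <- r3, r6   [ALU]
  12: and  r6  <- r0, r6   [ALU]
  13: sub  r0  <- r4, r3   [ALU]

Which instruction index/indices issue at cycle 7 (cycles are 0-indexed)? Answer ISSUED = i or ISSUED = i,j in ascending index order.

ISSUED = 9,10

[0] i0/i1  add.ALU xor.ALU  -- 2-wide
[1] i2  sll.ALU  -- RAW r0
[2] i3  ld.MEM  -- RAW r5
[3] i4/i5  add.ALU sll.ALU  -- 2-wide
[4] i6  and.ALU  -- RAW r6
[5] i7  st.MEM  -- no-port MEM/BR
[6] i8  bne.BR  -- no-port BR/BR
[7] i9/i10  blt.BR xor.ALU  -- 2-wide
[8] i11/i12  sub.ALU and.ALU  -- 2-wide
[9] i13  sub.ALU  -- tail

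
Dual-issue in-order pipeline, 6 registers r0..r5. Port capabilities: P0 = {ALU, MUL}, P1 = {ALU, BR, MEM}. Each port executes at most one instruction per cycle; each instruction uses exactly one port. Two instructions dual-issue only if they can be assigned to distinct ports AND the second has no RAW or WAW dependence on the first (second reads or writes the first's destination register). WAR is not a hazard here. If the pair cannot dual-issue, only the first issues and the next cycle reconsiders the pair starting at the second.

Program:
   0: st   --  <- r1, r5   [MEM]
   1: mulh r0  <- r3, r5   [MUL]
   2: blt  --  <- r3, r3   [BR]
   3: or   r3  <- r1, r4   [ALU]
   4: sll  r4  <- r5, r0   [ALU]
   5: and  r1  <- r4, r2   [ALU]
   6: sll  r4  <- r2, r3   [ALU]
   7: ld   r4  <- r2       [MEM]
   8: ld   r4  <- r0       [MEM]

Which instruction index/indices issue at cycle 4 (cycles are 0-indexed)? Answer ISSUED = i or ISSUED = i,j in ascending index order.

  cy0 -> i0,i1 (st.MEM mulh.MUL) dual
  cy1 -> i2,i3 (blt.BR or.ALU) dual
  cy2 -> i4 (sll.ALU) RAW r4
  cy3 -> i5,i6 (and.ALU sll.ALU) dual
  cy4 -> i7 (ld.MEM) no-port MEM/MEM
  cy5 -> i8 (ld.MEM) tail

ISSUED = 7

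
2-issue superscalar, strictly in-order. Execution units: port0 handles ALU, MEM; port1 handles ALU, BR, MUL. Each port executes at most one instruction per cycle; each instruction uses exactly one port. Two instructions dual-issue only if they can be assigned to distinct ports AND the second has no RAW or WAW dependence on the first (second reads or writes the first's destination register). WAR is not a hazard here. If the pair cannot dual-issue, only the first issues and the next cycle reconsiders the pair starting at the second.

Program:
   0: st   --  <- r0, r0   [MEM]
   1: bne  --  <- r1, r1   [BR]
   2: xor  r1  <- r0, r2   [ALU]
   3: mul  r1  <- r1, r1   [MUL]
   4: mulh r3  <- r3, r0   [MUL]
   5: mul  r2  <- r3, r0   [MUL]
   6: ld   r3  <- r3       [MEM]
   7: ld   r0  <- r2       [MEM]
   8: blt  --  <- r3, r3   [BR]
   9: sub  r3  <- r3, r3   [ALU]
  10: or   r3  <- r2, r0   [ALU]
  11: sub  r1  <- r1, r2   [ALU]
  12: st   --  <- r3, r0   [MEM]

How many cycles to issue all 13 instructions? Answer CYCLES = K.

t=0 i0/i1:st.MEM/bne.BR ; dual
t=1 i2:xor.ALU ; RAW+WAW r1
t=2 i3:mul.MUL ; no-port MUL/MUL
t=3 i4:mulh.MUL ; no-port MUL/MUL
t=4 i5/i6:mul.MUL/ld.MEM ; dual
t=5 i7/i8:ld.MEM/blt.BR ; dual
t=6 i9:sub.ALU ; WAW r3
t=7 i10/i11:or.ALU/sub.ALU ; dual
t=8 i12:st.MEM ; tail

CYCLES = 9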